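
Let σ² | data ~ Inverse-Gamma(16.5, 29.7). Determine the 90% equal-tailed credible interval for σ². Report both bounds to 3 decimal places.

Inverse-Gamma(16.5, 29.7) quantiles: F⁻¹(0.05) and F⁻¹(0.95).
Equivalently, 1/σ² ~ Gamma(16.5, rate = 29.7); invert its 0.95 and 0.05 quantiles.
Posterior mean ≈ 1.916, SD ≈ 0.503; a Normal approximation gives roughly [1.088, 2.744].
Exact: lower = 1.253; upper = 2.847.

[1.253, 2.847]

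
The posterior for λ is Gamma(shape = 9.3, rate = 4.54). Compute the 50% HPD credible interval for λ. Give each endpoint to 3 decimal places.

[1.429, 2.295]

The posterior is unimodal and skewed, so the HPD interval has equal density at both endpoints and is the shortest 50% interval.
Solving f(1.429) = f(2.295) with F(2.295) − F(1.429) = 0.50 gives [1.429, 2.295].
For comparison, the equal-tailed interval is [1.565, 2.453]; the HPD is narrower and shifted toward the mode.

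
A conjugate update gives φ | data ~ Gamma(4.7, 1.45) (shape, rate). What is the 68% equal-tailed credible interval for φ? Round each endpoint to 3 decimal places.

[1.806, 4.674]

Posterior: Gamma(shape 4.7, rate 1.45).
Equal-tailed 68% interval: Gamma(4.7, 1.45) quantiles at 0.16 and 0.84.
Posterior mean ≈ 3.241, SD ≈ 1.495; a Normal approximation gives roughly [1.755, 4.728].
Exact: lower = 1.806; upper = 4.674.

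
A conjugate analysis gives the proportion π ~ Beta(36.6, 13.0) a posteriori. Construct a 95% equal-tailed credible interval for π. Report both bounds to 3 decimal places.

[0.608, 0.849]

Posterior: Beta(36.6, 13.0).
Equal-tailed 95% interval: the 0.025 and 0.975 quantiles of Beta(36.6, 13.0).
Posterior mean ≈ 0.738, SD ≈ 0.062; a Normal approximation gives roughly [0.617, 0.859].
Exact: F⁻¹(0.025) = 0.608; F⁻¹(0.975) = 0.849.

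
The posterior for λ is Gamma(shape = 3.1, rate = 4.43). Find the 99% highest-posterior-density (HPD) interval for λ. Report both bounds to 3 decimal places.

The posterior is unimodal and skewed, so the HPD interval has equal density at both endpoints and is the shortest 99% interval.
Solving f(0.034) = f(1.947) with F(1.947) − F(0.034) = 0.99 gives [0.034, 1.947].
For comparison, the equal-tailed interval is [0.083, 2.133]; the HPD is narrower and shifted toward the mode.

[0.034, 1.947]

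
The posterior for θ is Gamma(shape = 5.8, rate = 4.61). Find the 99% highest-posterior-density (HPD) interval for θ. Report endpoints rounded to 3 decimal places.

[0.235, 2.824]

The posterior is unimodal and skewed, so the HPD interval has equal density at both endpoints and is the shortest 99% interval.
Solving f(0.235) = f(2.824) with F(2.824) − F(0.235) = 0.99 gives [0.235, 2.824].
For comparison, the equal-tailed interval is [0.313, 3.003]; the HPD is narrower and shifted toward the mode.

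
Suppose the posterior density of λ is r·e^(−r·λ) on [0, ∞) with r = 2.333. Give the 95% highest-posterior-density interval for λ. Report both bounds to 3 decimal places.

[0.000, 1.284]

The exponential density is strictly decreasing on [0, ∞), so the HPD interval is anchored at 0: [0, q] with P(λ ≤ q) = 0.95.
q = −ln(1 − 0.95) / 2.333 = 2.9957 / 2.333 = 1.284.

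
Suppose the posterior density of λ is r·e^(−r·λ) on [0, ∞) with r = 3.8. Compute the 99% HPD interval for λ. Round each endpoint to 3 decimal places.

[0.000, 1.212]

The exponential density is strictly decreasing on [0, ∞), so the HPD interval is anchored at 0: [0, q] with P(λ ≤ q) = 0.99.
q = −ln(1 − 0.99) / 3.8 = 4.6052 / 3.8 = 1.212.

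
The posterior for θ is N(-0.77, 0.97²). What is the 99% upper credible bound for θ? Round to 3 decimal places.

Need U with P(θ ≤ U) = 0.99: U = -0.77 + z_{0.01}·0.97.
z = 2.326; U = -0.77 + 2.326 × 0.97 = 1.487.

1.487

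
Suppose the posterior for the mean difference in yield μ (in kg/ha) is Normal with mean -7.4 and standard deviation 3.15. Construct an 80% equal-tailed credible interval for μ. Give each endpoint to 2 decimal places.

[-11.44, -3.36]

The posterior is symmetric, so the 80% equal-tailed interval is μ = -7.4 ± z·3.15 with z = 1.282.
Half-width: 1.282 × 3.15 = 4.04.
-7.4 − 4.04 = -11.44; -7.4 + 4.04 = -3.36.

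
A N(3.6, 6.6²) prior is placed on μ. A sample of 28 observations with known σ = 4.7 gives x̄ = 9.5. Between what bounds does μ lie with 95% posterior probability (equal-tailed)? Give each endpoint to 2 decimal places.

Posterior precision = 1/6.6² + 28/4.7² = 0.0230 + 1.2675 = 1.2905, so posterior SD = 0.8803.
Posterior mean = (3.6/6.6² + 28·9.5/4.7²) / 1.2905 = 9.3950.
Interval: 9.3950 ± 1.960 × 0.8803 → [7.67, 11.12].

[7.67, 11.12]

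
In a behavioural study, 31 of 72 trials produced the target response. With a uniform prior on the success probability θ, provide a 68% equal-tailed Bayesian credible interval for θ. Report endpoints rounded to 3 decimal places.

[0.375, 0.490]

Posterior: Beta(1+31, 1+41) = Beta(32, 42).
Equal-tailed 68% interval: the 0.16 and 0.84 quantiles of Beta(32, 42).
Posterior mean ≈ 0.432, SD ≈ 0.057; a Normal approximation gives roughly [0.376, 0.489].
Exact: F⁻¹(0.16) = 0.375; F⁻¹(0.84) = 0.490.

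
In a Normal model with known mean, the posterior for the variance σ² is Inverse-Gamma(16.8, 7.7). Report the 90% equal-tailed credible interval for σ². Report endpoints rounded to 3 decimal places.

Inverse-Gamma(16.8, 7.7) quantiles: F⁻¹(0.05) and F⁻¹(0.95).
Equivalently, 1/σ² ~ Gamma(16.8, rate = 7.7); invert its 0.95 and 0.05 quantiles.
Posterior mean ≈ 0.487, SD ≈ 0.127; a Normal approximation gives roughly [0.279, 0.696].
Exact: lower = 0.320; upper = 0.721.

[0.320, 0.721]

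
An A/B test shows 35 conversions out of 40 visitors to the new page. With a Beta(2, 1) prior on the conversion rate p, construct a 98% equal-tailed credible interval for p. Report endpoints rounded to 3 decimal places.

[0.717, 0.956]

Posterior: Beta(2+35, 1+5) = Beta(37, 6).
Equal-tailed 98% interval: the 0.01 and 0.99 quantiles of Beta(37, 6).
Posterior mean ≈ 0.860, SD ≈ 0.052; a Normal approximation gives roughly [0.739, 0.982].
Exact: F⁻¹(0.01) = 0.717; F⁻¹(0.99) = 0.956.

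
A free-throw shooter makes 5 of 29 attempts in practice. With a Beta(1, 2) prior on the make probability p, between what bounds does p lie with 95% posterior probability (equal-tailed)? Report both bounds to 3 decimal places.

Posterior: Beta(1+5, 2+24) = Beta(6, 26).
Equal-tailed 95% interval: the 0.025 and 0.975 quantiles of Beta(6, 26).
Posterior mean ≈ 0.188, SD ≈ 0.068; a Normal approximation gives roughly [0.054, 0.321].
Exact: F⁻¹(0.025) = 0.075; F⁻¹(0.975) = 0.337.

[0.075, 0.337]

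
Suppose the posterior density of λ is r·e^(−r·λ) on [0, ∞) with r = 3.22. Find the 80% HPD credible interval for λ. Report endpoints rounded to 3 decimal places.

[0.000, 0.500]

The exponential density is strictly decreasing on [0, ∞), so the HPD interval is anchored at 0: [0, q] with P(λ ≤ q) = 0.80.
q = −ln(1 − 0.80) / 3.22 = 1.6094 / 3.22 = 0.500.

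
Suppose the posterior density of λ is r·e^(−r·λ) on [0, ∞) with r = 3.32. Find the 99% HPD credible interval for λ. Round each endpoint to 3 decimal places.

The exponential density is strictly decreasing on [0, ∞), so the HPD interval is anchored at 0: [0, q] with P(λ ≤ q) = 0.99.
q = −ln(1 − 0.99) / 3.32 = 4.6052 / 3.32 = 1.387.

[0.000, 1.387]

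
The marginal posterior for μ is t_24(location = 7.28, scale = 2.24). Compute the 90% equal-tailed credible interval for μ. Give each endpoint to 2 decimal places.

The t_24 distribution is symmetric; the 90% interval is 7.28 ± t·2.24 with t_{0.95,24} = 1.711.
Half-width: 1.711 × 2.24 = 3.83.
7.28 − 3.83 = 3.45; 7.28 + 3.83 = 11.11.

[3.45, 11.11]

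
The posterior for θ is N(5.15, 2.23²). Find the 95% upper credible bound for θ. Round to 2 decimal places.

8.82

Need U with P(θ ≤ U) = 0.95: U = 5.15 + z_{0.05}·2.23.
z = 1.645; U = 5.15 + 1.645 × 2.23 = 8.82.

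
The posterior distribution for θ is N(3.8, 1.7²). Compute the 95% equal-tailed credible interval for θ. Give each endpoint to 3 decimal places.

The posterior is symmetric, so the 95% equal-tailed interval is θ = 3.8 ± z·1.7 with z = 1.960.
Half-width: 1.960 × 1.7 = 3.332.
3.8 − 3.332 = 0.468; 3.8 + 3.332 = 7.132.

[0.468, 7.132]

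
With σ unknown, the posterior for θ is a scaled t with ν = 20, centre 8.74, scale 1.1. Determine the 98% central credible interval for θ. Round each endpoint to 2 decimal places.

[5.96, 11.52]

The t_20 distribution is symmetric; the 98% interval is 8.74 ± t·1.1 with t_{0.99,20} = 2.528.
Half-width: 2.528 × 1.1 = 2.78.
8.74 − 2.78 = 5.96; 8.74 + 2.78 = 11.52.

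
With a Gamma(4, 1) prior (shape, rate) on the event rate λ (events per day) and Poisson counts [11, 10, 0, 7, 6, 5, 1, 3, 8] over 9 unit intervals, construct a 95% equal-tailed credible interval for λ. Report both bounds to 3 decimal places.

Posterior: Gamma(4+51, 1+9) = Gamma(55, 10) (shape, rate).
Equal-tailed 95% interval: Gamma(55, 10) quantiles at 0.025 and 0.975.
Posterior mean ≈ 5.500, SD ≈ 0.742; a Normal approximation gives roughly [4.046, 6.954].
Exact: lower = 4.143; upper = 7.046.

[4.143, 7.046]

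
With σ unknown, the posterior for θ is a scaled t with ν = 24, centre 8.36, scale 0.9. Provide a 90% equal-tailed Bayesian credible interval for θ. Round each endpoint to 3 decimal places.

[6.820, 9.900]

The t_24 distribution is symmetric; the 90% interval is 8.36 ± t·0.9 with t_{0.95,24} = 1.711.
Half-width: 1.711 × 0.9 = 1.540.
8.36 − 1.540 = 6.820; 8.36 + 1.540 = 9.900.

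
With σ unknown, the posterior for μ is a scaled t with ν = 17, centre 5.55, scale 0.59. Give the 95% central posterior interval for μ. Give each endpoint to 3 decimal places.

The t_17 distribution is symmetric; the 95% interval is 5.55 ± t·0.59 with t_{0.975,17} = 2.110.
Half-width: 2.110 × 0.59 = 1.245.
5.55 − 1.245 = 4.305; 5.55 + 1.245 = 6.795.

[4.305, 6.795]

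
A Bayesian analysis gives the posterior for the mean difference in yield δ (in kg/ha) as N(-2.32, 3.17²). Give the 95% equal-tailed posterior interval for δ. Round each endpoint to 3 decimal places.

The posterior is symmetric, so the 95% equal-tailed interval is δ = -2.32 ± z·3.17 with z = 1.960.
Half-width: 1.960 × 3.17 = 6.213.
-2.32 − 6.213 = -8.533; -2.32 + 6.213 = 3.893.

[-8.533, 3.893]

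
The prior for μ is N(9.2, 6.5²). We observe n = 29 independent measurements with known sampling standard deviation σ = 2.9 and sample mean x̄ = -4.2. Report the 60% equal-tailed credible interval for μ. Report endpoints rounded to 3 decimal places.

Posterior precision = 1/6.5² + 29/2.9² = 0.0237 + 3.4483 = 3.4719, so posterior SD = 0.5367.
Posterior mean = (9.2/6.5² + 29·-4.2/2.9²) / 3.4719 = -4.1087.
Interval: -4.1087 ± 0.842 × 0.5367 → [-4.560, -3.657].

[-4.560, -3.657]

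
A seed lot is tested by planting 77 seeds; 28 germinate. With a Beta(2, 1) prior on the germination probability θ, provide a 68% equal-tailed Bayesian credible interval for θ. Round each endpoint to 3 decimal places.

[0.321, 0.429]

Posterior: Beta(2+28, 1+49) = Beta(30, 50).
Equal-tailed 68% interval: the 0.16 and 0.84 quantiles of Beta(30, 50).
Posterior mean ≈ 0.375, SD ≈ 0.054; a Normal approximation gives roughly [0.322, 0.428].
Exact: F⁻¹(0.16) = 0.321; F⁻¹(0.84) = 0.429.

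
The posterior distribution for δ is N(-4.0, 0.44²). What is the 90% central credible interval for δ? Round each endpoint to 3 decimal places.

The posterior is symmetric, so the 90% equal-tailed interval is δ = -4.0 ± z·0.44 with z = 1.645.
Half-width: 1.645 × 0.44 = 0.724.
-4.0 − 0.724 = -4.724; -4.0 + 0.724 = -3.276.

[-4.724, -3.276]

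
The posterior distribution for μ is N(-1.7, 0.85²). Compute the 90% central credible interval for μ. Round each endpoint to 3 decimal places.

[-3.098, -0.302]

The posterior is symmetric, so the 90% equal-tailed interval is μ = -1.7 ± z·0.85 with z = 1.645.
Half-width: 1.645 × 0.85 = 1.398.
-1.7 − 1.398 = -3.098; -1.7 + 1.398 = -0.302.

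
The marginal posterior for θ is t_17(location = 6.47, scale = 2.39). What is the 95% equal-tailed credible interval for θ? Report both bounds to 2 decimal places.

[1.43, 11.51]

The t_17 distribution is symmetric; the 95% interval is 6.47 ± t·2.39 with t_{0.975,17} = 2.110.
Half-width: 2.110 × 2.39 = 5.04.
6.47 − 5.04 = 1.43; 6.47 + 5.04 = 11.51.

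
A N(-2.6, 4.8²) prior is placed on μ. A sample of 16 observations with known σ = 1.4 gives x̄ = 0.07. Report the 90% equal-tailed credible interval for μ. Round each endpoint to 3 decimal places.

Posterior precision = 1/4.8² + 16/1.4² = 0.0434 + 8.1633 = 8.2067, so posterior SD = 0.3491.
Posterior mean = (-2.6/4.8² + 16·0.07/1.4²) / 8.2067 = 0.0559.
Interval: 0.0559 ± 1.645 × 0.3491 → [-0.518, 0.630].

[-0.518, 0.630]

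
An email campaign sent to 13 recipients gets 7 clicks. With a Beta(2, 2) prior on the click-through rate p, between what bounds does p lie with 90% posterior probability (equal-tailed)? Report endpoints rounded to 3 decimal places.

[0.333, 0.721]

Posterior: Beta(2+7, 2+6) = Beta(9, 8).
Equal-tailed 90% interval: the 0.05 and 0.95 quantiles of Beta(9, 8).
Posterior mean ≈ 0.529, SD ≈ 0.118; a Normal approximation gives roughly [0.336, 0.723].
Exact: F⁻¹(0.05) = 0.333; F⁻¹(0.95) = 0.721.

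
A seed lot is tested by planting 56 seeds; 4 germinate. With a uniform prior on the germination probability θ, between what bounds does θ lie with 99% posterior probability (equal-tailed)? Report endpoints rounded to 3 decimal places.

[0.019, 0.205]

Posterior: Beta(1+4, 1+52) = Beta(5, 53).
Equal-tailed 99% interval: the 0.005 and 0.995 quantiles of Beta(5, 53).
Posterior mean ≈ 0.086, SD ≈ 0.037; a Normal approximation gives roughly [-0.008, 0.180].
Exact: F⁻¹(0.005) = 0.019; F⁻¹(0.995) = 0.205.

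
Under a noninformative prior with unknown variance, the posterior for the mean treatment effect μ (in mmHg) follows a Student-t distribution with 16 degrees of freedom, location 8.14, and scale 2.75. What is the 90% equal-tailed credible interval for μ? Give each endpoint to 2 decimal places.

The t_16 distribution is symmetric; the 90% interval is 8.14 ± t·2.75 with t_{0.95,16} = 1.746.
Half-width: 1.746 × 2.75 = 4.80.
8.14 − 4.80 = 3.34; 8.14 + 4.80 = 12.94.

[3.34, 12.94]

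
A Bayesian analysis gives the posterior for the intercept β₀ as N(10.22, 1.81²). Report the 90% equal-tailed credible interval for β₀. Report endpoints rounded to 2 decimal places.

The posterior is symmetric, so the 90% equal-tailed interval is β₀ = 10.22 ± z·1.81 with z = 1.645.
Half-width: 1.645 × 1.81 = 2.98.
10.22 − 2.98 = 7.24; 10.22 + 2.98 = 13.20.

[7.24, 13.20]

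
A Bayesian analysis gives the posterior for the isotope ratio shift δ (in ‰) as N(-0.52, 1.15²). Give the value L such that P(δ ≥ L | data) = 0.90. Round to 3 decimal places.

-1.994

Need L with P(δ ≥ L) = 0.90: L = -0.52 − z_{0.1}·1.15.
z = 1.282; L = -0.52 − 1.282 × 1.15 = -1.994.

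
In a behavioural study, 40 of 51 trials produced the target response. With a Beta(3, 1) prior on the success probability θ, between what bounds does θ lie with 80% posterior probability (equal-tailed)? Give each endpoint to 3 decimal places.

Posterior: Beta(3+40, 1+11) = Beta(43, 12).
Equal-tailed 80% interval: the 0.1 and 0.9 quantiles of Beta(43, 12).
Posterior mean ≈ 0.782, SD ≈ 0.055; a Normal approximation gives roughly [0.711, 0.853].
Exact: F⁻¹(0.1) = 0.709; F⁻¹(0.9) = 0.850.

[0.709, 0.850]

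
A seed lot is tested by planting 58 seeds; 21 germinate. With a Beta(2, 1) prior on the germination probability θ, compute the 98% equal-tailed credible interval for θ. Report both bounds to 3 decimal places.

Posterior: Beta(2+21, 1+37) = Beta(23, 38).
Equal-tailed 98% interval: the 0.01 and 0.99 quantiles of Beta(23, 38).
Posterior mean ≈ 0.377, SD ≈ 0.062; a Normal approximation gives roughly [0.234, 0.520].
Exact: F⁻¹(0.01) = 0.241; F⁻¹(0.99) = 0.525.

[0.241, 0.525]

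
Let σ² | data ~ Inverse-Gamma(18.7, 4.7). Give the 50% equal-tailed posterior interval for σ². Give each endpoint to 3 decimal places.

[0.220, 0.301]

Inverse-Gamma(18.7, 4.7) quantiles: F⁻¹(0.25) and F⁻¹(0.75).
Equivalently, 1/σ² ~ Gamma(18.7, rate = 4.7); invert its 0.75 and 0.25 quantiles.
Posterior mean ≈ 0.266, SD ≈ 0.065; a Normal approximation gives roughly [0.222, 0.309].
Exact: lower = 0.220; upper = 0.301.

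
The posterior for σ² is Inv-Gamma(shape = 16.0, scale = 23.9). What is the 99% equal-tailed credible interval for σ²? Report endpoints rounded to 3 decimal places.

[0.849, 3.158]

Inverse-Gamma(16.0, 23.9) quantiles: F⁻¹(0.005) and F⁻¹(0.995).
Equivalently, 1/σ² ~ Gamma(16.0, rate = 23.9); invert its 0.995 and 0.005 quantiles.
Posterior mean ≈ 1.593, SD ≈ 0.426; a Normal approximation gives roughly [0.496, 2.690].
Exact: lower = 0.849; upper = 3.158.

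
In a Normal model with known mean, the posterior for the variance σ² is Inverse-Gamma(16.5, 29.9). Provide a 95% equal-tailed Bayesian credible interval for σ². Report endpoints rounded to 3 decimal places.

Inverse-Gamma(16.5, 29.9) quantiles: F⁻¹(0.025) and F⁻¹(0.975).
Equivalently, 1/σ² ~ Gamma(16.5, rate = 29.9); invert its 0.975 and 0.025 quantiles.
Posterior mean ≈ 1.929, SD ≈ 0.507; a Normal approximation gives roughly [0.936, 2.922].
Exact: lower = 1.179; upper = 3.140.

[1.179, 3.140]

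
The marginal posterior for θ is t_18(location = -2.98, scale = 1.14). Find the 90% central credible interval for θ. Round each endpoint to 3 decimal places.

[-4.957, -1.003]

The t_18 distribution is symmetric; the 90% interval is -2.98 ± t·1.14 with t_{0.95,18} = 1.734.
Half-width: 1.734 × 1.14 = 1.977.
-2.98 − 1.977 = -4.957; -2.98 + 1.977 = -1.003.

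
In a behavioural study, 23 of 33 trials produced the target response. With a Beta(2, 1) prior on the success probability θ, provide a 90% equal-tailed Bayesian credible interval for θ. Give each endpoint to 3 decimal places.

[0.564, 0.813]

Posterior: Beta(2+23, 1+10) = Beta(25, 11).
Equal-tailed 90% interval: the 0.05 and 0.95 quantiles of Beta(25, 11).
Posterior mean ≈ 0.694, SD ≈ 0.076; a Normal approximation gives roughly [0.570, 0.819].
Exact: F⁻¹(0.05) = 0.564; F⁻¹(0.95) = 0.813.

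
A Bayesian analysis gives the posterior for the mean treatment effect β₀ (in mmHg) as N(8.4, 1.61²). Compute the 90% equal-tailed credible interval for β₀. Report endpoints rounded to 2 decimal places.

[5.75, 11.05]

The posterior is symmetric, so the 90% equal-tailed interval is β₀ = 8.4 ± z·1.61 with z = 1.645.
Half-width: 1.645 × 1.61 = 2.65.
8.4 − 2.65 = 5.75; 8.4 + 2.65 = 11.05.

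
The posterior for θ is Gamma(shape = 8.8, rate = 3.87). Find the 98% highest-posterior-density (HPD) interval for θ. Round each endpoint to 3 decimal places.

[0.758, 4.218]

The posterior is unimodal and skewed, so the HPD interval has equal density at both endpoints and is the shortest 98% interval.
Solving f(0.758) = f(4.218) with F(4.218) − F(0.758) = 0.98 gives [0.758, 4.218].
For comparison, the equal-tailed interval is [0.875, 4.425]; the HPD is narrower and shifted toward the mode.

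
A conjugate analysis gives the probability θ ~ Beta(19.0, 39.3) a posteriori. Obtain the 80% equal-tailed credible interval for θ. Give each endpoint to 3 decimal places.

[0.249, 0.406]

Posterior: Beta(19.0, 39.3).
Equal-tailed 80% interval: the 0.1 and 0.9 quantiles of Beta(19.0, 39.3).
Posterior mean ≈ 0.326, SD ≈ 0.061; a Normal approximation gives roughly [0.248, 0.404].
Exact: F⁻¹(0.1) = 0.249; F⁻¹(0.9) = 0.406.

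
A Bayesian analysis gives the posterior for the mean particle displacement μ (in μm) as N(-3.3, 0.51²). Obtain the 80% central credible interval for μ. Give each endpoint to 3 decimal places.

[-3.954, -2.646]

The posterior is symmetric, so the 80% equal-tailed interval is μ = -3.3 ± z·0.51 with z = 1.282.
Half-width: 1.282 × 0.51 = 0.654.
-3.3 − 0.654 = -3.954; -3.3 + 0.654 = -2.646.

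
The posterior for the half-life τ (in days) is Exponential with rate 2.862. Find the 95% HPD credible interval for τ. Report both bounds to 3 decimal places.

[0.000, 1.047]

The exponential density is strictly decreasing on [0, ∞), so the HPD interval is anchored at 0: [0, q] with P(τ ≤ q) = 0.95.
q = −ln(1 − 0.95) / 2.862 = 2.9957 / 2.862 = 1.047.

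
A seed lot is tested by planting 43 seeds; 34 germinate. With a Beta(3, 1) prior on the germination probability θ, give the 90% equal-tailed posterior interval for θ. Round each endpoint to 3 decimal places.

Posterior: Beta(3+34, 1+9) = Beta(37, 10).
Equal-tailed 90% interval: the 0.05 and 0.95 quantiles of Beta(37, 10).
Posterior mean ≈ 0.787, SD ≈ 0.059; a Normal approximation gives roughly [0.690, 0.884].
Exact: F⁻¹(0.05) = 0.683; F⁻¹(0.95) = 0.877.

[0.683, 0.877]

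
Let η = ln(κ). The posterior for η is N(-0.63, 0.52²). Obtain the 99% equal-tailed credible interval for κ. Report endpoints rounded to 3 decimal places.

[0.140, 2.033]

On the log scale the 99% interval is -0.63 ± 2.576 × 0.52 = [-1.9694, 0.7094].
Exponentiate: [e^-1.9694, e^0.7094] = [0.140, 2.033].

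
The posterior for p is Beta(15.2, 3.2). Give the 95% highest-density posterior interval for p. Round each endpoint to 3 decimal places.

The posterior is unimodal and skewed, so the HPD interval has equal density at both endpoints and is the shortest 95% interval.
Solving f(0.657) = f(0.973) with F(0.973) − F(0.657) = 0.95 gives [0.657, 0.973].
For comparison, the equal-tailed interval is [0.628, 0.958]; the HPD is narrower and shifted toward the mode.

[0.657, 0.973]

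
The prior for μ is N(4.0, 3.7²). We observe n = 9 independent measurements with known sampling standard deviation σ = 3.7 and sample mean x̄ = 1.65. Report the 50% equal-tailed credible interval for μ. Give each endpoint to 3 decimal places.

Posterior precision = 1/3.7² + 9/3.7² = 0.0730 + 0.6574 = 0.7305, so posterior SD = 1.1700.
Posterior mean = (4.0/3.7² + 9·1.65/3.7²) / 0.7305 = 1.8850.
Interval: 1.8850 ± 0.674 × 1.1700 → [1.096, 2.674].

[1.096, 2.674]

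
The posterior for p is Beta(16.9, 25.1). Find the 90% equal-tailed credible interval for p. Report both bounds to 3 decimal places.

[0.282, 0.528]

Posterior: Beta(16.9, 25.1).
Equal-tailed 90% interval: the 0.05 and 0.95 quantiles of Beta(16.9, 25.1).
Posterior mean ≈ 0.402, SD ≈ 0.075; a Normal approximation gives roughly [0.279, 0.525].
Exact: F⁻¹(0.05) = 0.282; F⁻¹(0.95) = 0.528.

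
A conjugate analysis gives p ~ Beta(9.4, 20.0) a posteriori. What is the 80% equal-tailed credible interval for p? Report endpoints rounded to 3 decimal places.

[0.213, 0.432]

Posterior: Beta(9.4, 20.0).
Equal-tailed 80% interval: the 0.1 and 0.9 quantiles of Beta(9.4, 20.0).
Posterior mean ≈ 0.320, SD ≈ 0.085; a Normal approximation gives roughly [0.211, 0.428].
Exact: F⁻¹(0.1) = 0.213; F⁻¹(0.9) = 0.432.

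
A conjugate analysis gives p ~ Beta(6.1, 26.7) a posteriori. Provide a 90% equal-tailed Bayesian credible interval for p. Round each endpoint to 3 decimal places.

Posterior: Beta(6.1, 26.7).
Equal-tailed 90% interval: the 0.05 and 0.95 quantiles of Beta(6.1, 26.7).
Posterior mean ≈ 0.186, SD ≈ 0.067; a Normal approximation gives roughly [0.076, 0.296].
Exact: F⁻¹(0.05) = 0.088; F⁻¹(0.95) = 0.306.

[0.088, 0.306]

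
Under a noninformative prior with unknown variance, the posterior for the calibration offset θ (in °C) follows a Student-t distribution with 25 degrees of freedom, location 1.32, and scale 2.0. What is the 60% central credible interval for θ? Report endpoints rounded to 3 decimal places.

[-0.392, 3.032]

The t_25 distribution is symmetric; the 60% interval is 1.32 ± t·2.0 with t_{0.8,25} = 0.856.
Half-width: 0.856 × 2.0 = 1.712.
1.32 − 1.712 = -0.392; 1.32 + 1.712 = 3.032.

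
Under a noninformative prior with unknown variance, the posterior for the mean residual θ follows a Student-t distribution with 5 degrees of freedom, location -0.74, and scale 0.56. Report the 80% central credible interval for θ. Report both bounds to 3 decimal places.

[-1.566, 0.086]

The t_5 distribution is symmetric; the 80% interval is -0.74 ± t·0.56 with t_{0.9,5} = 1.476.
Half-width: 1.476 × 0.56 = 0.826.
-0.74 − 0.826 = -1.566; -0.74 + 0.826 = 0.086.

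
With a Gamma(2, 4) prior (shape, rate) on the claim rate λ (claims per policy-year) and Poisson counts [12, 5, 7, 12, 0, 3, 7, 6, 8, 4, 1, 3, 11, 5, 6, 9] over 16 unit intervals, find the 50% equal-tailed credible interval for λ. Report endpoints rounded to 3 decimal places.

[4.703, 5.379]

Posterior: Gamma(2+99, 4+16) = Gamma(101, 20) (shape, rate).
Equal-tailed 50% interval: Gamma(101, 20) quantiles at 0.25 and 0.75.
Posterior mean ≈ 5.050, SD ≈ 0.502; a Normal approximation gives roughly [4.711, 5.389].
Exact: lower = 4.703; upper = 5.379.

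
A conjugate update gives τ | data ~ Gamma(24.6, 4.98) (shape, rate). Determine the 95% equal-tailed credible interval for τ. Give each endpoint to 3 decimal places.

Posterior: Gamma(shape 24.6, rate 4.98).
Equal-tailed 95% interval: Gamma(24.6, 4.98) quantiles at 0.025 and 0.975.
Posterior mean ≈ 4.940, SD ≈ 0.996; a Normal approximation gives roughly [2.988, 6.892].
Exact: lower = 3.184; upper = 7.075.

[3.184, 7.075]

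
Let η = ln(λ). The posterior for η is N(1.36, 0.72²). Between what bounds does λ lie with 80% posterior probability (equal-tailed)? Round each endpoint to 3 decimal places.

On the log scale the 80% interval is 1.36 ± 1.282 × 0.72 = [0.4373, 2.2827].
Exponentiate: [e^0.4373, e^2.2827] = [1.548, 9.803].

[1.548, 9.803]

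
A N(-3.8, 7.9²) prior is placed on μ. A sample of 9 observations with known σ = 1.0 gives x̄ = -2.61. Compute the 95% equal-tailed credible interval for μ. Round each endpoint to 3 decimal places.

Posterior precision = 1/7.9² + 9/1.0² = 0.0160 + 9.0000 = 9.0160, so posterior SD = 0.3330.
Posterior mean = (-3.8/7.9² + 9·-2.61/1.0²) / 9.0160 = -2.6121.
Interval: -2.6121 ± 1.960 × 0.3330 → [-3.265, -1.959].

[-3.265, -1.959]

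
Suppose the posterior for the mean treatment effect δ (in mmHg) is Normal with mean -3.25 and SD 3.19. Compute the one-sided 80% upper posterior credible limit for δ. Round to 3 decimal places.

Need U with P(δ ≤ U) = 0.80: U = -3.25 + z_{0.2}·3.19.
z = 0.842; U = -3.25 + 0.842 × 3.19 = -0.565.

-0.565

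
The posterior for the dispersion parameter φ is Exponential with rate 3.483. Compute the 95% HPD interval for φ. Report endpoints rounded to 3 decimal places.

The exponential density is strictly decreasing on [0, ∞), so the HPD interval is anchored at 0: [0, q] with P(φ ≤ q) = 0.95.
q = −ln(1 − 0.95) / 3.483 = 2.9957 / 3.483 = 0.860.

[0.000, 0.860]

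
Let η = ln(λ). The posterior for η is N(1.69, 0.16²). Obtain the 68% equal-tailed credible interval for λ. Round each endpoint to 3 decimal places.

On the log scale the 68% interval is 1.69 ± 0.994 × 0.16 = [1.5309, 1.8491].
Exponentiate: [e^1.5309, e^1.8491] = [4.622, 6.354].

[4.622, 6.354]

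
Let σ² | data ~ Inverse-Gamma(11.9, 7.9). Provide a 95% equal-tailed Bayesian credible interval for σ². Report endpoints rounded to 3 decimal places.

Inverse-Gamma(11.9, 7.9) quantiles: F⁻¹(0.025) and F⁻¹(0.975).
Equivalently, 1/σ² ~ Gamma(11.9, rate = 7.9); invert its 0.975 and 0.025 quantiles.
Posterior mean ≈ 0.725, SD ≈ 0.230; a Normal approximation gives roughly [0.273, 1.176].
Exact: lower = 0.404; upper = 1.289.

[0.404, 1.289]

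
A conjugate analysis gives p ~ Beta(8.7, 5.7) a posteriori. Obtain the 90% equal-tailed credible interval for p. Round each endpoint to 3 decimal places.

[0.390, 0.801]

Posterior: Beta(8.7, 5.7).
Equal-tailed 90% interval: the 0.05 and 0.95 quantiles of Beta(8.7, 5.7).
Posterior mean ≈ 0.604, SD ≈ 0.125; a Normal approximation gives roughly [0.399, 0.809].
Exact: F⁻¹(0.05) = 0.390; F⁻¹(0.95) = 0.801.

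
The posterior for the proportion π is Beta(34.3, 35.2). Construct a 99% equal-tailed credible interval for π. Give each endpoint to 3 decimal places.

[0.342, 0.645]

Posterior: Beta(34.3, 35.2).
Equal-tailed 99% interval: the 0.005 and 0.995 quantiles of Beta(34.3, 35.2).
Posterior mean ≈ 0.494, SD ≈ 0.060; a Normal approximation gives roughly [0.340, 0.647].
Exact: F⁻¹(0.005) = 0.342; F⁻¹(0.995) = 0.645.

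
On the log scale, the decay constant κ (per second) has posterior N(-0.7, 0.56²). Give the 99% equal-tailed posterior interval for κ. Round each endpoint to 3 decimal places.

On the log scale the 99% interval is -0.7 ± 2.576 × 0.56 = [-2.1425, 0.7425].
Exponentiate: [e^-2.1425, e^0.7425] = [0.117, 2.101].

[0.117, 2.101]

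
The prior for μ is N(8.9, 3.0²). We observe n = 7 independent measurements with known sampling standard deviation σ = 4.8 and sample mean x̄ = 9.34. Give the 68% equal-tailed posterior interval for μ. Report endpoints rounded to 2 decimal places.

Posterior precision = 1/3.0² + 7/4.8² = 0.1111 + 0.3038 = 0.4149, so posterior SD = 1.5524.
Posterior mean = (8.9/3.0² + 7·9.34/4.8²) / 0.4149 = 9.2222.
Interval: 9.2222 ± 0.994 × 1.5524 → [7.68, 10.77].

[7.68, 10.77]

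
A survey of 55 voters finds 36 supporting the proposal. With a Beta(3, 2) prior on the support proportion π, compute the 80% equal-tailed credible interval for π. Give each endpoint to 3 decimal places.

[0.570, 0.728]

Posterior: Beta(3+36, 2+19) = Beta(39, 21).
Equal-tailed 80% interval: the 0.1 and 0.9 quantiles of Beta(39, 21).
Posterior mean ≈ 0.650, SD ≈ 0.061; a Normal approximation gives roughly [0.572, 0.728].
Exact: F⁻¹(0.1) = 0.570; F⁻¹(0.9) = 0.728.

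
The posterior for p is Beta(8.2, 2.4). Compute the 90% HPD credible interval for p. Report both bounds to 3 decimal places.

[0.590, 0.968]

The posterior is unimodal and skewed, so the HPD interval has equal density at both endpoints and is the shortest 90% interval.
Solving f(0.590) = f(0.968) with F(0.968) − F(0.590) = 0.90 gives [0.590, 0.968].
For comparison, the equal-tailed interval is [0.544, 0.942]; the HPD is narrower and shifted toward the mode.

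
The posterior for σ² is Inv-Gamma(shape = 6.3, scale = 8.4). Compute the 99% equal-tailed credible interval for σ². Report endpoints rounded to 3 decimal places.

Inverse-Gamma(6.3, 8.4) quantiles: F⁻¹(0.005) and F⁻¹(0.995).
Equivalently, 1/σ² ~ Gamma(6.3, rate = 8.4); invert its 0.995 and 0.005 quantiles.
Posterior mean ≈ 1.585, SD ≈ 0.764; a Normal approximation gives roughly [-0.384, 3.554].
Exact: lower = 0.575; upper = 4.991.

[0.575, 4.991]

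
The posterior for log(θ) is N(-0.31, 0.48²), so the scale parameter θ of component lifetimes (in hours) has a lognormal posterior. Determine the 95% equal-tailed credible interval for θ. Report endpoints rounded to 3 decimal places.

[0.286, 1.879]

On the log scale the 95% interval is -0.31 ± 1.960 × 0.48 = [-1.2508, 0.6308].
Exponentiate: [e^-1.2508, e^0.6308] = [0.286, 1.879].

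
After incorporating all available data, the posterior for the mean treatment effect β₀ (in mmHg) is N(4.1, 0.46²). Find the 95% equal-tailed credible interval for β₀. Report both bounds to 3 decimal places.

The posterior is symmetric, so the 95% equal-tailed interval is β₀ = 4.1 ± z·0.46 with z = 1.960.
Half-width: 1.960 × 0.46 = 0.902.
4.1 − 0.902 = 3.198; 4.1 + 0.902 = 5.002.

[3.198, 5.002]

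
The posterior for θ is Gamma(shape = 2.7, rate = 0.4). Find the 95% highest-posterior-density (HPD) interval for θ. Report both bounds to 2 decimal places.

[0.51, 14.80]

The posterior is unimodal and skewed, so the HPD interval has equal density at both endpoints and is the shortest 95% interval.
Solving f(0.51) = f(14.80) with F(14.80) − F(0.51) = 0.95 gives [0.51, 14.80].
For comparison, the equal-tailed interval is [1.23, 16.86]; the HPD is narrower and shifted toward the mode.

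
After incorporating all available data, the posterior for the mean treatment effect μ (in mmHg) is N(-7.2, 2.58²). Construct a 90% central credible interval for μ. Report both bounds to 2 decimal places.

The posterior is symmetric, so the 90% equal-tailed interval is μ = -7.2 ± z·2.58 with z = 1.645.
Half-width: 1.645 × 2.58 = 4.24.
-7.2 − 4.24 = -11.44; -7.2 + 4.24 = -2.96.

[-11.44, -2.96]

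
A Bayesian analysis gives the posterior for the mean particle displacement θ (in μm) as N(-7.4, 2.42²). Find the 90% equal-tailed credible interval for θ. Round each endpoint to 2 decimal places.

The posterior is symmetric, so the 90% equal-tailed interval is θ = -7.4 ± z·2.42 with z = 1.645.
Half-width: 1.645 × 2.42 = 3.98.
-7.4 − 3.98 = -11.38; -7.4 + 3.98 = -3.42.

[-11.38, -3.42]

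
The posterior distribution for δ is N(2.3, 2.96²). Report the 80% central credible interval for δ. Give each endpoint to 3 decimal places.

The posterior is symmetric, so the 80% equal-tailed interval is δ = 2.3 ± z·2.96 with z = 1.282.
Half-width: 1.282 × 2.96 = 3.793.
2.3 − 3.793 = -1.493; 2.3 + 3.793 = 6.093.

[-1.493, 6.093]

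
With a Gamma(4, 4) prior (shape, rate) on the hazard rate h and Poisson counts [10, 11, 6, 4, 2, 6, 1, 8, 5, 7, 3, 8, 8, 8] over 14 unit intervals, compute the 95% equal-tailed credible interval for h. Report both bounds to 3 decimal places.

[4.070, 6.146]

Posterior: Gamma(4+87, 4+14) = Gamma(91, 18) (shape, rate).
Equal-tailed 95% interval: Gamma(91, 18) quantiles at 0.025 and 0.975.
Posterior mean ≈ 5.056, SD ≈ 0.530; a Normal approximation gives roughly [4.017, 6.094].
Exact: lower = 4.070; upper = 6.146.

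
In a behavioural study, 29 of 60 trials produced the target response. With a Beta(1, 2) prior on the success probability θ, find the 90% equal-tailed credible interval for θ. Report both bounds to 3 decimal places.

[0.374, 0.579]

Posterior: Beta(1+29, 2+31) = Beta(30, 33).
Equal-tailed 90% interval: the 0.05 and 0.95 quantiles of Beta(30, 33).
Posterior mean ≈ 0.476, SD ≈ 0.062; a Normal approximation gives roughly [0.374, 0.579].
Exact: F⁻¹(0.05) = 0.374; F⁻¹(0.95) = 0.579.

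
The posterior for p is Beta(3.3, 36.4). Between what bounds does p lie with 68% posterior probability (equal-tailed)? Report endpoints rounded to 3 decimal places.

[0.041, 0.125]

Posterior: Beta(3.3, 36.4).
Equal-tailed 68% interval: the 0.16 and 0.84 quantiles of Beta(3.3, 36.4).
Posterior mean ≈ 0.083, SD ≈ 0.043; a Normal approximation gives roughly [0.040, 0.126].
Exact: F⁻¹(0.16) = 0.041; F⁻¹(0.84) = 0.125.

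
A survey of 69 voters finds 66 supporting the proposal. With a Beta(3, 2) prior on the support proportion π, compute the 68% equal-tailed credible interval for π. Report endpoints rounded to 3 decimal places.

[0.904, 0.961]

Posterior: Beta(3+66, 2+3) = Beta(69, 5).
Equal-tailed 68% interval: the 0.16 and 0.84 quantiles of Beta(69, 5).
Posterior mean ≈ 0.932, SD ≈ 0.029; a Normal approximation gives roughly [0.904, 0.961].
Exact: F⁻¹(0.16) = 0.904; F⁻¹(0.84) = 0.961.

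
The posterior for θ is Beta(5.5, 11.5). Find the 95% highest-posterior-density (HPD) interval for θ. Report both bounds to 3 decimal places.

[0.118, 0.540]

The posterior is unimodal and skewed, so the HPD interval has equal density at both endpoints and is the shortest 95% interval.
Solving f(0.118) = f(0.540) with F(0.540) − F(0.118) = 0.95 gives [0.118, 0.540].
For comparison, the equal-tailed interval is [0.131, 0.556]; the HPD is narrower and shifted toward the mode.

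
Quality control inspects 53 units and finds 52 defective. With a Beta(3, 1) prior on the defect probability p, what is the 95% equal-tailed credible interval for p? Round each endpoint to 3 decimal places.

[0.904, 0.996]

Posterior: Beta(3+52, 1+1) = Beta(55, 2).
Equal-tailed 95% interval: the 0.025 and 0.975 quantiles of Beta(55, 2).
Posterior mean ≈ 0.965, SD ≈ 0.024; a Normal approximation gives roughly [0.918, 1.012].
Exact: F⁻¹(0.025) = 0.904; F⁻¹(0.975) = 0.996.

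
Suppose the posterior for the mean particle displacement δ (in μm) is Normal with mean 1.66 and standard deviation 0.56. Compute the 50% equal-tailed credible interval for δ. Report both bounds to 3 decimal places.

The posterior is symmetric, so the 50% equal-tailed interval is δ = 1.66 ± z·0.56 with z = 0.674.
Half-width: 0.674 × 0.56 = 0.378.
1.66 − 0.378 = 1.282; 1.66 + 0.378 = 2.038.

[1.282, 2.038]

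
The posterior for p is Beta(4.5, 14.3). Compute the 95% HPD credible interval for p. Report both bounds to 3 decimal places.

[0.067, 0.428]

The posterior is unimodal and skewed, so the HPD interval has equal density at both endpoints and is the shortest 95% interval.
Solving f(0.067) = f(0.428) with F(0.428) − F(0.067) = 0.95 gives [0.067, 0.428].
For comparison, the equal-tailed interval is [0.081, 0.450]; the HPD is narrower and shifted toward the mode.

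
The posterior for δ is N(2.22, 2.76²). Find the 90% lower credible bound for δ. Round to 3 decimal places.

Need L with P(δ ≥ L) = 0.90: L = 2.22 − z_{0.1}·2.76.
z = 1.282; L = 2.22 − 1.282 × 2.76 = -1.317.

-1.317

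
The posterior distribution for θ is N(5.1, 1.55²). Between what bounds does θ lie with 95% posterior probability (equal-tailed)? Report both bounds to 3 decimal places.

The posterior is symmetric, so the 95% equal-tailed interval is θ = 5.1 ± z·1.55 with z = 1.960.
Half-width: 1.960 × 1.55 = 3.038.
5.1 − 3.038 = 2.062; 5.1 + 3.038 = 8.138.

[2.062, 8.138]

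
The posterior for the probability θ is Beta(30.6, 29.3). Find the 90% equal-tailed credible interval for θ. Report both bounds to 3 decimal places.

Posterior: Beta(30.6, 29.3).
Equal-tailed 90% interval: the 0.05 and 0.95 quantiles of Beta(30.6, 29.3).
Posterior mean ≈ 0.511, SD ≈ 0.064; a Normal approximation gives roughly [0.405, 0.616].
Exact: F⁻¹(0.05) = 0.405; F⁻¹(0.95) = 0.616.

[0.405, 0.616]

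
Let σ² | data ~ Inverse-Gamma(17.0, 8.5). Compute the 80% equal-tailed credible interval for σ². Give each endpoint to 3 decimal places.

Inverse-Gamma(17.0, 8.5) quantiles: F⁻¹(0.1) and F⁻¹(0.9).
Equivalently, 1/σ² ~ Gamma(17.0, rate = 8.5); invert its 0.9 and 0.1 quantiles.
Posterior mean ≈ 0.531, SD ≈ 0.137; a Normal approximation gives roughly [0.355, 0.707].
Exact: lower = 0.379; upper = 0.710.

[0.379, 0.710]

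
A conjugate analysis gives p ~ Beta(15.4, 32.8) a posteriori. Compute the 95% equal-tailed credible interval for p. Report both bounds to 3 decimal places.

[0.197, 0.456]

Posterior: Beta(15.4, 32.8).
Equal-tailed 95% interval: the 0.025 and 0.975 quantiles of Beta(15.4, 32.8).
Posterior mean ≈ 0.320, SD ≈ 0.066; a Normal approximation gives roughly [0.189, 0.450].
Exact: F⁻¹(0.025) = 0.197; F⁻¹(0.975) = 0.456.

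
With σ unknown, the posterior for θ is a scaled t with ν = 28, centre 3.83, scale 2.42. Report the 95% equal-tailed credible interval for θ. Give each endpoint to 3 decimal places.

The t_28 distribution is symmetric; the 95% interval is 3.83 ± t·2.42 with t_{0.975,28} = 2.048.
Half-width: 2.048 × 2.42 = 4.957.
3.83 − 4.957 = -1.127; 3.83 + 4.957 = 8.787.

[-1.127, 8.787]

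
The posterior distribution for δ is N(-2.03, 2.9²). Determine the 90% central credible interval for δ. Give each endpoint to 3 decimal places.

The posterior is symmetric, so the 90% equal-tailed interval is δ = -2.03 ± z·2.9 with z = 1.645.
Half-width: 1.645 × 2.9 = 4.770.
-2.03 − 4.770 = -6.800; -2.03 + 4.770 = 2.740.

[-6.800, 2.740]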